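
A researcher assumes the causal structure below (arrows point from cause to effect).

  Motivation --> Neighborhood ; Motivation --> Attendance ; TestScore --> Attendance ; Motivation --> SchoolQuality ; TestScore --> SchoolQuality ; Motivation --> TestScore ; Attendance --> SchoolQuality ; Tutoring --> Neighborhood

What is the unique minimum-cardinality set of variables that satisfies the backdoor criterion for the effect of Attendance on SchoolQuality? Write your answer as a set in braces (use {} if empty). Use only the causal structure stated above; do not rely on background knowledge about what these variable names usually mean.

Variables eligible for adjustment (non-descendants of Attendance, excluding Attendance and SchoolQuality): {Motivation, Neighborhood, TestScore, Tutoring}.
Backdoor paths from Attendance to SchoolQuality:
  P1: Attendance <- Motivation -> TestScore -> SchoolQuality
  P2: Attendance <- Motivation -> SchoolQuality
  P3: Attendance <- TestScore <- Motivation -> SchoolQuality
  P4: Attendance <- TestScore -> SchoolQuality
The empty set is not sufficient: P1 (Attendance <- Motivation -> TestScore -> SchoolQuality) has no collider blocking it and no conditioned non-collider, so it is open.
Try {Motivation, TestScore}:
  P1: blocked at fork node Motivation ∈ conditioning set.
  P2: blocked at fork node Motivation ∈ conditioning set.
  P3: blocked at chain node TestScore ∈ conditioning set.
  P4: blocked at fork node TestScore ∈ conditioning set.
{Motivation, TestScore} contains no descendant of Attendance and blocks every backdoor path.
Every element of {Motivation, TestScore} is needed (dropping Motivation leaves P2 open; dropping TestScore leaves P4 open), so no proper subset is valid.
Among all size-2 subsets of the eligible variables, only {Motivation, TestScore} blocks every backdoor path, so it is the unique smallest valid adjustment set.

{Motivation, TestScore}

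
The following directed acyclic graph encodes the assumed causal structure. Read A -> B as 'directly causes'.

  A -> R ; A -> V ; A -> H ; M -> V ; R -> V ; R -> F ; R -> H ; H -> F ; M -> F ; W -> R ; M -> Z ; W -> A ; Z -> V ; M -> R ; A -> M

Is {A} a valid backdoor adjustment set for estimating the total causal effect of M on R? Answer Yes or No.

Backdoor paths from M to R (paths whose first edge points into M):
  P1: M <- A <- W -> R
  P2: M <- A -> R
  P3: M <- A -> H <- R
  P4: M <- A -> H -> F <- R
  P5: M <- A -> V <- R
Condition 1 (no descendant of M in the set): holds — descendants of M are {F, H, R, V, Z}; none are in {A}.
Condition 2 (every backdoor path blocked by {A}):
  P1: blocked at chain node A ∈ conditioning set.
  P2: blocked at fork node A ∈ conditioning set.
  P3: blocked at fork node A ∈ conditioning set.
  P4: blocked at fork node A ∈ conditioning set.
  P5: blocked at fork node A ∈ conditioning set.
{A} satisfies the backdoor criterion.

Yes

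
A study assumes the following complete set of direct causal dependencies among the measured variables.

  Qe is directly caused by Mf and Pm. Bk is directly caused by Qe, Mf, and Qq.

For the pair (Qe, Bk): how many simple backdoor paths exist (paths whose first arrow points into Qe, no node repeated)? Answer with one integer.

A backdoor path from Qe to Bk is any simple undirected path whose first edge points into Qe (i.e. leaves Qe via a parent).
Parents of Qe: {Mf, Pm}.
Enumerating:
  P1: Qe <- Mf -> Bk
That exhausts the simple backdoor paths. Count: 1.

1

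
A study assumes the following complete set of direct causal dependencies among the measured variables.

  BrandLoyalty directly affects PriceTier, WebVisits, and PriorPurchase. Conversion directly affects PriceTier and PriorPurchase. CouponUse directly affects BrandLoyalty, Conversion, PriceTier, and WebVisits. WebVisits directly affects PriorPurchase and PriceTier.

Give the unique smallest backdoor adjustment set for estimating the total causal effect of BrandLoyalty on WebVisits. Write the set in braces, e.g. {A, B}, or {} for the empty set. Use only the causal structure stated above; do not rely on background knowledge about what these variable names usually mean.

Variables eligible for adjustment (non-descendants of BrandLoyalty, excluding BrandLoyalty and WebVisits): {Conversion, CouponUse}.
Backdoor paths from BrandLoyalty to WebVisits:
  P1: BrandLoyalty <- CouponUse -> Conversion -> PriceTier <- WebVisits
  P2: BrandLoyalty <- CouponUse -> Conversion -> PriorPurchase <- WebVisits
  P3: BrandLoyalty <- CouponUse -> WebVisits
  P4: BrandLoyalty <- CouponUse -> PriceTier <- Conversion -> PriorPurchase <- WebVisits
  P5: BrandLoyalty <- CouponUse -> PriceTier <- WebVisits
The empty set is not sufficient: P3 (BrandLoyalty <- CouponUse -> WebVisits) has no collider blocking it and no conditioned non-collider, so it is open.
Try {CouponUse}:
  P1: blocked at fork node CouponUse ∈ conditioning set.
  P2: blocked at fork node CouponUse ∈ conditioning set.
  P3: blocked at fork node CouponUse ∈ conditioning set.
  P4: blocked at fork node CouponUse ∈ conditioning set.
  P5: blocked at fork node CouponUse ∈ conditioning set.
{CouponUse} contains no descendant of BrandLoyalty and blocks every backdoor path.
No other singleton works — e.g. {Conversion} leaves P3 open — so {CouponUse} is the unique smallest valid adjustment set.

{CouponUse}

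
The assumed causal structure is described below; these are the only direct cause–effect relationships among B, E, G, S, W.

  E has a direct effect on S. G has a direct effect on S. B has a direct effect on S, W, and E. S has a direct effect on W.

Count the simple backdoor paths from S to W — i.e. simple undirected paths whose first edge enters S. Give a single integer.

2

A backdoor path from S to W is any simple undirected path whose first edge points into S (i.e. leaves S via a parent).
Parents of S: {B, E, G}.
Enumerating:
  P1: S <- B -> W
  P2: S <- E <- B -> W
That exhausts the simple backdoor paths. Count: 2.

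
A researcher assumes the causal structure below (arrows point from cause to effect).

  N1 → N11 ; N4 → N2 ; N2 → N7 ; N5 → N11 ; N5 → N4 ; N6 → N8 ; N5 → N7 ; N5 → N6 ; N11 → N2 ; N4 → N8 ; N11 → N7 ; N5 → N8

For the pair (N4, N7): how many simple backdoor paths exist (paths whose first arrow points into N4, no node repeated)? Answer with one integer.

3

A backdoor path from N4 to N7 is any simple undirected path whose first edge points into N4 (i.e. leaves N4 via a parent).
Parents of N4: {N5}.
Enumerating:
  P1: N4 <- N5 -> N11 -> N2 -> N7
  P2: N4 <- N5 -> N11 -> N7
  P3: N4 <- N5 -> N7
That exhausts the simple backdoor paths. Count: 3.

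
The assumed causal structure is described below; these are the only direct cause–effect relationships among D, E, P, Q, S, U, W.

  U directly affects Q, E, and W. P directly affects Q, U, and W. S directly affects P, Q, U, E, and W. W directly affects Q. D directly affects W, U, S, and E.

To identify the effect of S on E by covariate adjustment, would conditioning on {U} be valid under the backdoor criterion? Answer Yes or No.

Backdoor paths from S to E (paths whose first edge points into S):
  P1: S <- D -> U -> E
  P2: S <- D -> W <- P -> U -> E
  P3: S <- D -> W <- P -> Q <- U -> E
  P4: S <- D -> W <- U -> E
  P5: S <- D -> W -> Q <- P -> U -> E
  P6: S <- D -> W -> Q <- U -> E
  P7: S <- D -> E
Condition 1 (no descendant of S in the set): FAILS — U is a descendant of S.
Condition 2 (every backdoor path blocked by {U}):
  P1: blocked at chain node U ∈ conditioning set.
  P2: blocked at collider W (neither it nor any descendant is in the conditioning set).
  P3: blocked at collider W (neither it nor any descendant is in the conditioning set).
  P4: blocked at collider W (neither it nor any descendant is in the conditioning set).
  P5: blocked at collider Q (neither it nor any descendant is in the conditioning set).
  P6: blocked at collider Q (neither it nor any descendant is in the conditioning set).
  P7: open — no interior node is in the conditioning set.
{U} does not satisfy the backdoor criterion.

No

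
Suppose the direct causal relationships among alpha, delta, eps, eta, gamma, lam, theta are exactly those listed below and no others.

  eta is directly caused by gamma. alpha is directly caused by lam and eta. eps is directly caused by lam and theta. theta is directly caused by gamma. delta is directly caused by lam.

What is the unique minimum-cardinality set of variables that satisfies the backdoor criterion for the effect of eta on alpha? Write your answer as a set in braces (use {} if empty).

Variables eligible for adjustment (non-descendants of eta, excluding eta and alpha): {delta, eps, gamma, lam, theta}.
Backdoor paths from eta to alpha:
  P1: eta <- gamma -> theta -> eps <- lam -> alpha
Each backdoor path contains an unconditioned collider, so every path is already blocked with the empty conditioning set:
  P1: blocked at collider eps (neither it nor any descendant is in the conditioning set).
The empty set is therefore the unique smallest valid set.

{}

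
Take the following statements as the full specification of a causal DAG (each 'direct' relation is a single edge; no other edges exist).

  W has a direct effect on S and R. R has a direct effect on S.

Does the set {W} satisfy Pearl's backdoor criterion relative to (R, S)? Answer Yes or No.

Yes

Backdoor paths from R to S (paths whose first edge points into R):
  P1: R <- W -> S
Condition 1 (no descendant of R in the set): holds — descendants of R are {S}; none are in {W}.
Condition 2 (every backdoor path blocked by {W}):
  P1: blocked at fork node W ∈ conditioning set.
{W} satisfies the backdoor criterion.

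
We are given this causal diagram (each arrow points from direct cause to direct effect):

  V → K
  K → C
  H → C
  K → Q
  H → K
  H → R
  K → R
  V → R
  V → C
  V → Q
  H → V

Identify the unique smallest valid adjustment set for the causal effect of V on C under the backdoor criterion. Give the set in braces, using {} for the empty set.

{H}

Variables eligible for adjustment (non-descendants of V, excluding V and C): {H}.
Backdoor paths from V to C:
  P1: V <- H -> K -> C
  P2: V <- H -> R <- K -> C
  P3: V <- H -> C
The empty set is not sufficient: P1 (V <- H -> K -> C) has no collider blocking it and no conditioned non-collider, so it is open.
Try {H}:
  P1: blocked at fork node H ∈ conditioning set.
  P2: blocked at fork node H ∈ conditioning set.
  P3: blocked at fork node H ∈ conditioning set.
{H} contains no descendant of V and blocks every backdoor path.
{H} is the unique smallest valid adjustment set.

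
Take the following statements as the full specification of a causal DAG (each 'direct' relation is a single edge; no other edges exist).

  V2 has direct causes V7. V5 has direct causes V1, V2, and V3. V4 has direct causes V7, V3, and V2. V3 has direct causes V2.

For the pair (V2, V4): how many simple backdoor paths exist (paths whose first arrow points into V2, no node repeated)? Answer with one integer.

1

A backdoor path from V2 to V4 is any simple undirected path whose first edge points into V2 (i.e. leaves V2 via a parent).
Parents of V2: {V7}.
Enumerating:
  P1: V2 <- V7 -> V4
That exhausts the simple backdoor paths. Count: 1.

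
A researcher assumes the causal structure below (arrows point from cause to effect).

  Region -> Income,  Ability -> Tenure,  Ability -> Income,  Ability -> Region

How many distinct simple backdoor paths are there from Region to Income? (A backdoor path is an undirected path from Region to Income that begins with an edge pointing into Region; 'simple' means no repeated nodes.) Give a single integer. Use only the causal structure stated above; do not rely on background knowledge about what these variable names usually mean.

A backdoor path from Region to Income is any simple undirected path whose first edge points into Region (i.e. leaves Region via a parent).
Parents of Region: {Ability}.
Enumerating:
  P1: Region <- Ability -> Income
That exhausts the simple backdoor paths. Count: 1.

1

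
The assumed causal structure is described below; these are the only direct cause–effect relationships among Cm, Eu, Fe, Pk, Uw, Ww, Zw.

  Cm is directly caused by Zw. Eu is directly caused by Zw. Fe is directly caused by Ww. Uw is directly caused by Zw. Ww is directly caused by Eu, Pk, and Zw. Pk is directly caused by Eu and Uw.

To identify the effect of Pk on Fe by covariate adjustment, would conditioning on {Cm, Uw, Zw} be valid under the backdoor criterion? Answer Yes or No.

Backdoor paths from Pk to Fe (paths whose first edge points into Pk):
  P1: Pk <- Uw <- Zw -> Eu -> Ww -> Fe
  P2: Pk <- Uw <- Zw -> Ww -> Fe
  P3: Pk <- Eu <- Zw -> Ww -> Fe
  P4: Pk <- Eu -> Ww -> Fe
Condition 1 (no descendant of Pk in the set): holds — descendants of Pk are {Fe, Ww}; none are in {Cm, Uw, Zw}.
Condition 2 (every backdoor path blocked by {Cm, Uw, Zw}):
  P1: blocked at chain node Uw ∈ conditioning set.
  P2: blocked at chain node Uw ∈ conditioning set.
  P3: blocked at fork node Zw ∈ conditioning set.
  P4: open — no interior node is in the conditioning set.
{Cm, Uw, Zw} does not satisfy the backdoor criterion.

No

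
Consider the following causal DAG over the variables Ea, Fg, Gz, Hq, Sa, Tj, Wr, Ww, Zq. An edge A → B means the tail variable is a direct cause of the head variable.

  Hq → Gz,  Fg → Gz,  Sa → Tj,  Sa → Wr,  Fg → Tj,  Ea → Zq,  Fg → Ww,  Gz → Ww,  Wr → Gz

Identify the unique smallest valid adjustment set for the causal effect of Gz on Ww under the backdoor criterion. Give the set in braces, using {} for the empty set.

Variables eligible for adjustment (non-descendants of Gz, excluding Gz and Ww): {Ea, Fg, Hq, Sa, Tj, Wr, Zq}.
Backdoor paths from Gz to Ww:
  P1: Gz <- Fg -> Ww
  P2: Gz <- Wr <- Sa -> Tj <- Fg -> Ww
The empty set is not sufficient: P1 (Gz <- Fg -> Ww) has no collider blocking it and no conditioned non-collider, so it is open.
Try {Fg}:
  P1: blocked at fork node Fg ∈ conditioning set.
  P2: blocked at collider Tj (neither it nor any descendant is in the conditioning set).
{Fg} contains no descendant of Gz and blocks every backdoor path.
No other singleton works — e.g. {Sa} leaves P1 open — so {Fg} is the unique smallest valid adjustment set.

{Fg}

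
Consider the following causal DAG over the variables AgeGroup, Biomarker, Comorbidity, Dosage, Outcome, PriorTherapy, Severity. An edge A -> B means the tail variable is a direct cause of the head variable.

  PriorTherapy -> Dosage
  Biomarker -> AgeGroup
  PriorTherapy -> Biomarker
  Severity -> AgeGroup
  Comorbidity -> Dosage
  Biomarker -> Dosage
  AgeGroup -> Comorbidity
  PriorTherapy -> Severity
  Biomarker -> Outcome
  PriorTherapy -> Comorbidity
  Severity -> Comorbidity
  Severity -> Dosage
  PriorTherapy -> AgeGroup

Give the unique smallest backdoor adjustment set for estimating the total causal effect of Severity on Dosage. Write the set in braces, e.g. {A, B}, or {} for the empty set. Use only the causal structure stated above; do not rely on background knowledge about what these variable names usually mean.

{PriorTherapy}

Variables eligible for adjustment (non-descendants of Severity, excluding Severity and Dosage): {Biomarker, Outcome, PriorTherapy}.
Backdoor paths from Severity to Dosage:
  P1: Severity <- PriorTherapy -> Biomarker -> AgeGroup -> Comorbidity -> Dosage
  P2: Severity <- PriorTherapy -> Biomarker -> Dosage
  P3: Severity <- PriorTherapy -> AgeGroup <- Biomarker -> Dosage
  P4: Severity <- PriorTherapy -> AgeGroup -> Comorbidity -> Dosage
  P5: Severity <- PriorTherapy -> Comorbidity <- AgeGroup <- Biomarker -> Dosage
  P6: Severity <- PriorTherapy -> Comorbidity -> Dosage
  P7: Severity <- PriorTherapy -> Dosage
The empty set is not sufficient: P1 (Severity <- PriorTherapy -> Biomarker -> AgeGroup -> Comorbidity -> Dosage) has no collider blocking it and no conditioned non-collider, so it is open.
Try {PriorTherapy}:
  P1: blocked at fork node PriorTherapy ∈ conditioning set.
  P2: blocked at fork node PriorTherapy ∈ conditioning set.
  P3: blocked at fork node PriorTherapy ∈ conditioning set.
  P4: blocked at fork node PriorTherapy ∈ conditioning set.
  P5: blocked at fork node PriorTherapy ∈ conditioning set.
  P6: blocked at fork node PriorTherapy ∈ conditioning set.
  P7: blocked at fork node PriorTherapy ∈ conditioning set.
{PriorTherapy} contains no descendant of Severity and blocks every backdoor path.
No other singleton works — e.g. {Biomarker} leaves P4 open — so {PriorTherapy} is the unique smallest valid adjustment set.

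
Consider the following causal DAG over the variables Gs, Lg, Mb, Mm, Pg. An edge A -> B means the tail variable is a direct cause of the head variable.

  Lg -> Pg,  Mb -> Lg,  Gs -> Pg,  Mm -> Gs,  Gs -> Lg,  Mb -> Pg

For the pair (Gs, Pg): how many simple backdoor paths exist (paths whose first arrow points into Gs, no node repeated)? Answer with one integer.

A backdoor path from Gs to Pg is any simple undirected path whose first edge points into Gs (i.e. leaves Gs via a parent).
Parents of Gs: {Mm}.
No simple path from any parent of Gs reaches Pg without revisiting Gs, so there are no backdoor paths.

0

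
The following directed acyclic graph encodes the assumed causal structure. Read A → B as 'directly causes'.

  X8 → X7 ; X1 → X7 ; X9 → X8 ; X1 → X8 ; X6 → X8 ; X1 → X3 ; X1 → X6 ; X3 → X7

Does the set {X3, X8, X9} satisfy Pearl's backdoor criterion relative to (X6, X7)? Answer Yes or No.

Backdoor paths from X6 to X7 (paths whose first edge points into X6):
  P1: X6 <- X1 -> X8 -> X7
  P2: X6 <- X1 -> X3 -> X7
  P3: X6 <- X1 -> X7
Condition 1 (no descendant of X6 in the set): FAILS — X8 is a descendant of X6.
Condition 2 (every backdoor path blocked by {X3, X8, X9}):
  P1: blocked at chain node X8 ∈ conditioning set.
  P2: blocked at chain node X3 ∈ conditioning set.
  P3: open — no interior node is in the conditioning set.
{X3, X8, X9} does not satisfy the backdoor criterion.

No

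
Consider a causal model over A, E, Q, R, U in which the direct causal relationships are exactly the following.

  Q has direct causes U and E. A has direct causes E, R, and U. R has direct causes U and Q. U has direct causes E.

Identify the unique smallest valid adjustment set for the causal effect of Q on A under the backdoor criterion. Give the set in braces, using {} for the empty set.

Variables eligible for adjustment (non-descendants of Q, excluding Q and A): {E, U}.
Backdoor paths from Q to A:
  P1: Q <- E -> U -> R -> A
  P2: Q <- E -> U -> A
  P3: Q <- E -> A
  P4: Q <- U <- E -> A
  P5: Q <- U -> R -> A
  P6: Q <- U -> A
The empty set is not sufficient: P1 (Q <- E -> U -> R -> A) has no collider blocking it and no conditioned non-collider, so it is open.
Try {E, U}:
  P1: blocked at fork node E ∈ conditioning set.
  P2: blocked at fork node E ∈ conditioning set.
  P3: blocked at fork node E ∈ conditioning set.
  P4: blocked at chain node U ∈ conditioning set.
  P5: blocked at fork node U ∈ conditioning set.
  P6: blocked at fork node U ∈ conditioning set.
{E, U} contains no descendant of Q and blocks every backdoor path.
Every element of {E, U} is needed (dropping E leaves P3 open; dropping U leaves P5 open), so no proper subset is valid.
Among all size-2 subsets of the eligible variables, only {E, U} blocks every backdoor path, so it is the unique smallest valid adjustment set.

{E, U}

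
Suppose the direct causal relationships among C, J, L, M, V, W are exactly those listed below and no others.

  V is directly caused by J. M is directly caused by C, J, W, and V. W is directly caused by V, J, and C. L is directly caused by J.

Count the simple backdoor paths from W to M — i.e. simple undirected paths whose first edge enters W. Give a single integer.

5

A backdoor path from W to M is any simple undirected path whose first edge points into W (i.e. leaves W via a parent).
Parents of W: {C, J, V}.
Enumerating:
  P1: W <- J -> V -> M
  P2: W <- J -> M
  P3: W <- C -> M
  P4: W <- V <- J -> M
  P5: W <- V -> M
That exhausts the simple backdoor paths. Count: 5.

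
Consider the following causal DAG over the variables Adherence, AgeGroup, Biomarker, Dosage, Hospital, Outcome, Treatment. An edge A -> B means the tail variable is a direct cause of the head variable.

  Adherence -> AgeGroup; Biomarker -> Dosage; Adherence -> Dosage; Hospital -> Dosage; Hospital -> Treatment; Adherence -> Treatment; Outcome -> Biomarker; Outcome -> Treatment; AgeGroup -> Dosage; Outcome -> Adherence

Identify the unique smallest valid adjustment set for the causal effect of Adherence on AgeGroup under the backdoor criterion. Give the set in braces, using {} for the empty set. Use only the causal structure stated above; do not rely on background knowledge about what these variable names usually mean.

Variables eligible for adjustment (non-descendants of Adherence, excluding Adherence and AgeGroup): {Biomarker, Hospital, Outcome}.
Backdoor paths from Adherence to AgeGroup:
  P1: Adherence <- Outcome -> Biomarker -> Dosage <- AgeGroup
  P2: Adherence <- Outcome -> Treatment <- Hospital -> Dosage <- AgeGroup
Each backdoor path contains an unconditioned collider, so every path is already blocked with the empty conditioning set:
  P1: blocked at collider Dosage (neither it nor any descendant is in the conditioning set).
  P2: blocked at collider Treatment (neither it nor any descendant is in the conditioning set).
The empty set is therefore the unique smallest valid set.

{}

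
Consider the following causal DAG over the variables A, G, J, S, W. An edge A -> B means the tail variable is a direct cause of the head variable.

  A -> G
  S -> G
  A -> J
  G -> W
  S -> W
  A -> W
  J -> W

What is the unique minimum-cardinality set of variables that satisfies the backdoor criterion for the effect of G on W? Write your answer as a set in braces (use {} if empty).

Variables eligible for adjustment (non-descendants of G, excluding G and W): {A, J, S}.
Backdoor paths from G to W:
  P1: G <- S -> W
  P2: G <- A -> J -> W
  P3: G <- A -> W
The empty set is not sufficient: P1 (G <- S -> W) has no collider blocking it and no conditioned non-collider, so it is open.
Try {A, S}:
  P1: blocked at fork node S ∈ conditioning set.
  P2: blocked at fork node A ∈ conditioning set.
  P3: blocked at fork node A ∈ conditioning set.
{A, S} contains no descendant of G and blocks every backdoor path.
Every element of {A, S} is needed (dropping A leaves P2 open; dropping S leaves P1 open), so no proper subset is valid.
Among all size-2 subsets of the eligible variables, only {A, S} blocks every backdoor path, so it is the unique smallest valid adjustment set.

{A, S}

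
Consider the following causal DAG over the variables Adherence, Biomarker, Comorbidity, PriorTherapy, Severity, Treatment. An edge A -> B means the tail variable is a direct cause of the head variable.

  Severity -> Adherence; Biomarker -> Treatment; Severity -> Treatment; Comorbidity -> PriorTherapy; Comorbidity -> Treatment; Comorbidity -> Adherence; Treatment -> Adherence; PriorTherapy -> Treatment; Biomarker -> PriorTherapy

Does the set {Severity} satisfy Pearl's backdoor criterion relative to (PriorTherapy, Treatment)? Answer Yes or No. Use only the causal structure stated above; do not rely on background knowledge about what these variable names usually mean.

Backdoor paths from PriorTherapy to Treatment (paths whose first edge points into PriorTherapy):
  P1: PriorTherapy <- Comorbidity -> Treatment
  P2: PriorTherapy <- Comorbidity -> Adherence <- Severity -> Treatment
  P3: PriorTherapy <- Comorbidity -> Adherence <- Treatment
  P4: PriorTherapy <- Biomarker -> Treatment
Condition 1 (no descendant of PriorTherapy in the set): holds — descendants of PriorTherapy are {Adherence, Treatment}; none are in {Severity}.
Condition 2 (every backdoor path blocked by {Severity}):
  P1: open — no interior node is in the conditioning set.
  P2: blocked at collider Adherence (neither it nor any descendant is in the conditioning set).
  P3: blocked at collider Adherence (neither it nor any descendant is in the conditioning set).
  P4: open — no interior node is in the conditioning set.
{Severity} does not satisfy the backdoor criterion.

No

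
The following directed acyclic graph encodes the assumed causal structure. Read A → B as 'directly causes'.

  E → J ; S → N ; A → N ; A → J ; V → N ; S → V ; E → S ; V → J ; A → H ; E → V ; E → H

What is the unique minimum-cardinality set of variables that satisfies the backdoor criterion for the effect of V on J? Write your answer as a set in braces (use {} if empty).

Variables eligible for adjustment (non-descendants of V, excluding V and J): {A, E, H, S}.
Backdoor paths from V to J:
  P1: V <- E -> S -> N <- A -> J
  P2: V <- E -> J
  P3: V <- E -> H <- A -> J
  P4: V <- S <- E -> J
  P5: V <- S <- E -> H <- A -> J
  P6: V <- S -> N <- A -> J
  P7: V <- S -> N <- A -> H <- E -> J
The empty set is not sufficient: P2 (V <- E -> J) has no collider blocking it and no conditioned non-collider, so it is open.
Try {E}:
  P1: blocked at fork node E ∈ conditioning set.
  P2: blocked at fork node E ∈ conditioning set.
  P3: blocked at fork node E ∈ conditioning set.
  P4: blocked at fork node E ∈ conditioning set.
  P5: blocked at fork node E ∈ conditioning set.
  P6: blocked at collider N (neither it nor any descendant is in the conditioning set).
  P7: blocked at collider N (neither it nor any descendant is in the conditioning set).
{E} contains no descendant of V and blocks every backdoor path.
No other singleton works — e.g. {A} leaves P2 open — so {E} is the unique smallest valid adjustment set.

{E}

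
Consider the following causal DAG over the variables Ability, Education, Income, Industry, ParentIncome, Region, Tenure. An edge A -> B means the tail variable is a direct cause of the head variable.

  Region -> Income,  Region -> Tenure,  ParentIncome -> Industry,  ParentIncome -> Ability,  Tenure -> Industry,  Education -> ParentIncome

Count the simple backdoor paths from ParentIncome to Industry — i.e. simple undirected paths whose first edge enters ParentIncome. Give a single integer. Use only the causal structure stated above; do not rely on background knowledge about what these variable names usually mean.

A backdoor path from ParentIncome to Industry is any simple undirected path whose first edge points into ParentIncome (i.e. leaves ParentIncome via a parent).
Parents of ParentIncome: {Education}.
No simple path from any parent of ParentIncome reaches Industry without revisiting ParentIncome, so there are no backdoor paths.

0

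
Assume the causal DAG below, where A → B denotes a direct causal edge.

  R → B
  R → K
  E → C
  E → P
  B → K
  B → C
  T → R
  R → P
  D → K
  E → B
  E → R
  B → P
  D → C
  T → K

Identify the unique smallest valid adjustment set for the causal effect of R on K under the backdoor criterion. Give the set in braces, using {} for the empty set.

Variables eligible for adjustment (non-descendants of R, excluding R and K): {D, E, T}.
Backdoor paths from R to K:
  P1: R <- T -> K
  P2: R <- E -> B -> K
  P3: R <- E -> B -> C <- D -> K
  P4: R <- E -> P <- B -> K
  P5: R <- E -> P <- B -> C <- D -> K
  P6: R <- E -> C <- D -> K
  P7: R <- E -> C <- B -> K
The empty set is not sufficient: P1 (R <- T -> K) has no collider blocking it and no conditioned non-collider, so it is open.
Try {E, T}:
  P1: blocked at fork node T ∈ conditioning set.
  P2: blocked at fork node E ∈ conditioning set.
  P3: blocked at fork node E ∈ conditioning set.
  P4: blocked at fork node E ∈ conditioning set.
  P5: blocked at fork node E ∈ conditioning set.
  P6: blocked at fork node E ∈ conditioning set.
  P7: blocked at fork node E ∈ conditioning set.
{E, T} contains no descendant of R and blocks every backdoor path.
Every element of {E, T} is needed (dropping E leaves P2 open; dropping T leaves P1 open), so no proper subset is valid.
Among all size-2 subsets of the eligible variables, only {E, T} blocks every backdoor path, so it is the unique smallest valid adjustment set.

{E, T}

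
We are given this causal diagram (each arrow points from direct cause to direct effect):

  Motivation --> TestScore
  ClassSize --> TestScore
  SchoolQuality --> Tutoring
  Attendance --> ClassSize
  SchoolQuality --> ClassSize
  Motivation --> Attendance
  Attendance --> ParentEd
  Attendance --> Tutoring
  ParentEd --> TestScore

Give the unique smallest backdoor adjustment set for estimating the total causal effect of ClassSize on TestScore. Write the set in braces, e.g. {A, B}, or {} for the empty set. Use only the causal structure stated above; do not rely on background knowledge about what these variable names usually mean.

{Attendance}

Variables eligible for adjustment (non-descendants of ClassSize, excluding ClassSize and TestScore): {Attendance, Motivation, ParentEd, SchoolQuality, Tutoring}.
Backdoor paths from ClassSize to TestScore:
  P1: ClassSize <- Attendance <- Motivation -> TestScore
  P2: ClassSize <- Attendance -> ParentEd -> TestScore
  P3: ClassSize <- SchoolQuality -> Tutoring <- Attendance <- Motivation -> TestScore
  P4: ClassSize <- SchoolQuality -> Tutoring <- Attendance -> ParentEd -> TestScore
The empty set is not sufficient: P1 (ClassSize <- Attendance <- Motivation -> TestScore) has no collider blocking it and no conditioned non-collider, so it is open.
Try {Attendance}:
  P1: blocked at chain node Attendance ∈ conditioning set.
  P2: blocked at fork node Attendance ∈ conditioning set.
  P3: blocked at collider Tutoring (neither it nor any descendant is in the conditioning set).
  P4: blocked at collider Tutoring (neither it nor any descendant is in the conditioning set).
{Attendance} contains no descendant of ClassSize and blocks every backdoor path.
No other singleton works — e.g. {Motivation} leaves P2 open — so {Attendance} is the unique smallest valid adjustment set.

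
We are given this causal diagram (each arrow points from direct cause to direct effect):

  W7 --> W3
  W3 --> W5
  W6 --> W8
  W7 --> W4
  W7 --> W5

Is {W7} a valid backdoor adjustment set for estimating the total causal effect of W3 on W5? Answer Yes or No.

Backdoor paths from W3 to W5 (paths whose first edge points into W3):
  P1: W3 <- W7 -> W5
Condition 1 (no descendant of W3 in the set): holds — descendants of W3 are {W5}; none are in {W7}.
Condition 2 (every backdoor path blocked by {W7}):
  P1: blocked at fork node W7 ∈ conditioning set.
{W7} satisfies the backdoor criterion.

Yes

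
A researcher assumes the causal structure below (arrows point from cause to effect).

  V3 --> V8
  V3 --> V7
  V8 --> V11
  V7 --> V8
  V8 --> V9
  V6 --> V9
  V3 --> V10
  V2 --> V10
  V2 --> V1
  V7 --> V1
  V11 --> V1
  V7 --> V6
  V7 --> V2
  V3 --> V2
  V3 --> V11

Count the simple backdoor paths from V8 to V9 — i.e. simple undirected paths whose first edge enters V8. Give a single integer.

8

A backdoor path from V8 to V9 is any simple undirected path whose first edge points into V8 (i.e. leaves V8 via a parent).
Parents of V8: {V3, V7}.
Enumerating:
  P1: V8 <- V3 -> V7 -> V6 -> V9
  P2: V8 <- V3 -> V2 <- V7 -> V6 -> V9
  P3: V8 <- V3 -> V2 -> V1 <- V7 -> V6 -> V9
  P4: V8 <- V3 -> V10 <- V2 <- V7 -> V6 -> V9
  P5: V8 <- V3 -> V10 <- V2 -> V1 <- V7 -> V6 -> V9
  P6: V8 <- V3 -> V11 -> V1 <- V7 -> V6 -> V9
  P7: V8 <- V3 -> V11 -> V1 <- V2 <- V7 -> V6 -> V9
  P8: V8 <- V7 -> V6 -> V9
That exhausts the simple backdoor paths. Count: 8.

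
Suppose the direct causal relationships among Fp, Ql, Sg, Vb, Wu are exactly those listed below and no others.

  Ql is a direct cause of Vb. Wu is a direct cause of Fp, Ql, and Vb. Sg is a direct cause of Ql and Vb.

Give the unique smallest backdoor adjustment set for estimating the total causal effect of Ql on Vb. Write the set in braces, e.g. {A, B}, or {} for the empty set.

{Sg, Wu}

Variables eligible for adjustment (non-descendants of Ql, excluding Ql and Vb): {Fp, Sg, Wu}.
Backdoor paths from Ql to Vb:
  P1: Ql <- Wu -> Vb
  P2: Ql <- Sg -> Vb
The empty set is not sufficient: P1 (Ql <- Wu -> Vb) has no collider blocking it and no conditioned non-collider, so it is open.
Try {Sg, Wu}:
  P1: blocked at fork node Wu ∈ conditioning set.
  P2: blocked at fork node Sg ∈ conditioning set.
{Sg, Wu} contains no descendant of Ql and blocks every backdoor path.
Every element of {Sg, Wu} is needed (dropping Sg leaves P2 open; dropping Wu leaves P1 open), so no proper subset is valid.
Among all size-2 subsets of the eligible variables, only {Sg, Wu} blocks every backdoor path, so it is the unique smallest valid adjustment set.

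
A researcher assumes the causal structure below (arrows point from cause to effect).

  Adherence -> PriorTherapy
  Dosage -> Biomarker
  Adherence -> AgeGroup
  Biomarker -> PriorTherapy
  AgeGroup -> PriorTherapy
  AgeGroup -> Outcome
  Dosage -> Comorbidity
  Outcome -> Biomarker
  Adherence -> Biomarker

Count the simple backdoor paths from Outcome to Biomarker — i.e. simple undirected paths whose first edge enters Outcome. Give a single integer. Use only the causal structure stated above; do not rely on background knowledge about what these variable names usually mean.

4

A backdoor path from Outcome to Biomarker is any simple undirected path whose first edge points into Outcome (i.e. leaves Outcome via a parent).
Parents of Outcome: {AgeGroup}.
Enumerating:
  P1: Outcome <- AgeGroup <- Adherence -> Biomarker
  P2: Outcome <- AgeGroup <- Adherence -> PriorTherapy <- Biomarker
  P3: Outcome <- AgeGroup -> PriorTherapy <- Adherence -> Biomarker
  P4: Outcome <- AgeGroup -> PriorTherapy <- Biomarker
That exhausts the simple backdoor paths. Count: 4.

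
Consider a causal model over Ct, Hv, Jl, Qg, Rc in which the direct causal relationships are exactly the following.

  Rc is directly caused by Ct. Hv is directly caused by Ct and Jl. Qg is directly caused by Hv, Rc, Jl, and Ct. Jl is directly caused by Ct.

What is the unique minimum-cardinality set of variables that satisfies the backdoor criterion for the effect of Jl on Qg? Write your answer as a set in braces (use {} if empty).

Variables eligible for adjustment (non-descendants of Jl, excluding Jl and Qg): {Ct, Rc}.
Backdoor paths from Jl to Qg:
  P1: Jl <- Ct -> Hv -> Qg
  P2: Jl <- Ct -> Rc -> Qg
  P3: Jl <- Ct -> Qg
The empty set is not sufficient: P1 (Jl <- Ct -> Hv -> Qg) has no collider blocking it and no conditioned non-collider, so it is open.
Try {Ct}:
  P1: blocked at fork node Ct ∈ conditioning set.
  P2: blocked at fork node Ct ∈ conditioning set.
  P3: blocked at fork node Ct ∈ conditioning set.
{Ct} contains no descendant of Jl and blocks every backdoor path.
No other singleton works — e.g. {Rc} leaves P1 open — so {Ct} is the unique smallest valid adjustment set.

{Ct}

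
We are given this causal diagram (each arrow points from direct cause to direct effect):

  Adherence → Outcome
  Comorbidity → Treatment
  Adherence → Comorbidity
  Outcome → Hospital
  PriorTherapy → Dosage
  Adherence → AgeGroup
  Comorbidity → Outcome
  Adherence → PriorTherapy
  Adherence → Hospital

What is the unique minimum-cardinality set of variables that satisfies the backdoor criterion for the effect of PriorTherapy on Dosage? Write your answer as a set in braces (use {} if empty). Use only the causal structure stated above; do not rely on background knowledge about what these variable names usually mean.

Variables eligible for adjustment (non-descendants of PriorTherapy, excluding PriorTherapy and Dosage): {Adherence, AgeGroup, Comorbidity, Hospital, Outcome, Treatment}.
Backdoor paths from PriorTherapy to Dosage:
  (none)
With no backdoor paths the empty set already satisfies the criterion, and it is trivially minimal.

{}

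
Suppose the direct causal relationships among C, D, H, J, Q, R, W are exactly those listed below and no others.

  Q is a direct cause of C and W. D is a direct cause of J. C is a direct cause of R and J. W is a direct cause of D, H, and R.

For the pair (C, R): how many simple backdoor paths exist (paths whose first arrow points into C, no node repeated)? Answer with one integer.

1

A backdoor path from C to R is any simple undirected path whose first edge points into C (i.e. leaves C via a parent).
Parents of C: {Q}.
Enumerating:
  P1: C <- Q -> W -> R
That exhausts the simple backdoor paths. Count: 1.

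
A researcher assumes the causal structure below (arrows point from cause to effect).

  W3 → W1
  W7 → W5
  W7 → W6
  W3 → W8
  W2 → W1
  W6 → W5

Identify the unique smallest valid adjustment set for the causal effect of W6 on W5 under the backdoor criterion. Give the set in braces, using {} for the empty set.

{W7}

Variables eligible for adjustment (non-descendants of W6, excluding W6 and W5): {W1, W2, W3, W7, W8}.
Backdoor paths from W6 to W5:
  P1: W6 <- W7 -> W5
The empty set is not sufficient: P1 (W6 <- W7 -> W5) has no collider blocking it and no conditioned non-collider, so it is open.
Try {W7}:
  P1: blocked at fork node W7 ∈ conditioning set.
{W7} contains no descendant of W6 and blocks every backdoor path.
No other singleton works — e.g. {W3} leaves P1 open — so {W7} is the unique smallest valid adjustment set.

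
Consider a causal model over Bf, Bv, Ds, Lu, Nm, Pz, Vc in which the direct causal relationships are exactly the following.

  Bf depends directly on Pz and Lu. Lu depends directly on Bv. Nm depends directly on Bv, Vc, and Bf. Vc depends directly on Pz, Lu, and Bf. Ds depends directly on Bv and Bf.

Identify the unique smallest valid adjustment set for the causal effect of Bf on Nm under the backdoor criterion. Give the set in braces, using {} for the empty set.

{Lu, Pz}

Variables eligible for adjustment (non-descendants of Bf, excluding Bf and Nm): {Bv, Lu, Pz}.
Backdoor paths from Bf to Nm:
  P1: Bf <- Lu <- Bv -> Nm
  P2: Bf <- Lu -> Vc -> Nm
  P3: Bf <- Pz -> Vc <- Lu <- Bv -> Nm
  P4: Bf <- Pz -> Vc -> Nm
The empty set is not sufficient: P1 (Bf <- Lu <- Bv -> Nm) has no collider blocking it and no conditioned non-collider, so it is open.
Try {Lu, Pz}:
  P1: blocked at chain node Lu ∈ conditioning set.
  P2: blocked at fork node Lu ∈ conditioning set.
  P3: blocked at fork node Pz ∈ conditioning set.
  P4: blocked at fork node Pz ∈ conditioning set.
{Lu, Pz} contains no descendant of Bf and blocks every backdoor path.
Every element of {Lu, Pz} is needed (dropping Lu leaves P1 open; dropping Pz leaves P4 open), so no proper subset is valid.
Among all size-2 subsets of the eligible variables, only {Lu, Pz} blocks every backdoor path, so it is the unique smallest valid adjustment set.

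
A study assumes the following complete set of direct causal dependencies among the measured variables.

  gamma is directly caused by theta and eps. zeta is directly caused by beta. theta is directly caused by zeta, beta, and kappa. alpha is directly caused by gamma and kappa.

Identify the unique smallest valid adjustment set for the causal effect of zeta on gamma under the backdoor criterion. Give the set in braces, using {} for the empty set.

Variables eligible for adjustment (non-descendants of zeta, excluding zeta and gamma): {beta, eps, kappa}.
Backdoor paths from zeta to gamma:
  P1: zeta <- beta -> theta <- kappa -> alpha <- gamma
  P2: zeta <- beta -> theta -> gamma
The empty set is not sufficient: P2 (zeta <- beta -> theta -> gamma) has no collider blocking it and no conditioned non-collider, so it is open.
Try {beta}:
  P1: blocked at fork node beta ∈ conditioning set.
  P2: blocked at fork node beta ∈ conditioning set.
{beta} contains no descendant of zeta and blocks every backdoor path.
No other singleton works — e.g. {kappa} leaves P2 open — so {beta} is the unique smallest valid adjustment set.

{beta}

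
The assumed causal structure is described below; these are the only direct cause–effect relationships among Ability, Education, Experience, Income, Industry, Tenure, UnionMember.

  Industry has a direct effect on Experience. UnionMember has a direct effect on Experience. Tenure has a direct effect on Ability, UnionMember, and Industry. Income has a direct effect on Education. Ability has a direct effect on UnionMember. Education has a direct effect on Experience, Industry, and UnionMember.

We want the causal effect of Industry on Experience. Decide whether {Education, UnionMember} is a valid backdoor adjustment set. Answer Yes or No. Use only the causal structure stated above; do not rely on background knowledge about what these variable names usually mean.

Backdoor paths from Industry to Experience (paths whose first edge points into Industry):
  P1: Industry <- Tenure -> Ability -> UnionMember <- Education -> Experience
  P2: Industry <- Tenure -> Ability -> UnionMember -> Experience
  P3: Industry <- Tenure -> UnionMember <- Education -> Experience
  P4: Industry <- Tenure -> UnionMember -> Experience
  P5: Industry <- Education -> UnionMember -> Experience
  P6: Industry <- Education -> Experience
Condition 1 (no descendant of Industry in the set): holds — descendants of Industry are {Experience}; none are in {Education, UnionMember}.
Condition 2 (every backdoor path blocked by {Education, UnionMember}):
  P1: blocked at fork node Education ∈ conditioning set.
  P2: blocked at chain node UnionMember ∈ conditioning set.
  P3: blocked at fork node Education ∈ conditioning set.
  P4: blocked at chain node UnionMember ∈ conditioning set.
  P5: blocked at fork node Education ∈ conditioning set.
  P6: blocked at fork node Education ∈ conditioning set.
{Education, UnionMember} satisfies the backdoor criterion.

Yes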